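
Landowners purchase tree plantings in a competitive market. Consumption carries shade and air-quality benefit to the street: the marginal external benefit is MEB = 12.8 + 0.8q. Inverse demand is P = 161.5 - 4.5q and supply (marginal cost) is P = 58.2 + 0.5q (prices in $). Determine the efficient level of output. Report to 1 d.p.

q* = 27.6

Social marginal benefit = demand + MEB = 174.3 - 3.7q.
Set SMB = MC: 174.3 - 3.7q = 58.2 + 0.5q → q* = 27.6429.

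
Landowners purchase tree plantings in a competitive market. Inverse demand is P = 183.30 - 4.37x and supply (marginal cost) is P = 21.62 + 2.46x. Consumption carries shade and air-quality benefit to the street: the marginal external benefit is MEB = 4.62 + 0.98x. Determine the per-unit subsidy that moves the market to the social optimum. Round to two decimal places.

subsidy = 32.48 per unit

Social marginal benefit = demand + MEB = 187.92 - 3.39x.
Set SMB = MC: 187.92 - 3.39x = 21.62 + 2.46x → x* = 28.4274.
The Pigouvian subsidy equals MEB at x*: 4.62 + 0.98×28.4274 = 32.4789.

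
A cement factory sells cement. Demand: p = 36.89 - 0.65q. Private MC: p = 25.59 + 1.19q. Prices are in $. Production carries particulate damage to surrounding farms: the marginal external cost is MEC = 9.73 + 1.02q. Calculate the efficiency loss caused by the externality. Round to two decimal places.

DWL = $44.72

Market equilibrium (private): 25.59 + 1.19q = 36.89 - 0.65q → q_m = 6.1413.
Social marginal cost = private MC + MEC = 35.32 + 2.21q.
Set SMC = demand: 35.32 + 2.21q = 36.89 - 0.65q → q* = 0.5490.
Height of the DWL triangle at q_m is SMC(q_m) − demand(q_m) = MEC(q_m) = 15.9941.
DWL = ½ × 5.5923 × 15.9941 = 44.7219.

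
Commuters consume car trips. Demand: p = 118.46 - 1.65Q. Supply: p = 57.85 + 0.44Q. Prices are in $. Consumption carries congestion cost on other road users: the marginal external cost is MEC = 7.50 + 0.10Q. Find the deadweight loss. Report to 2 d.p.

DWL = $24.69

Market equilibrium (private): 57.85 + 0.44Q = 118.46 - 1.65Q → Q_m = 29.0000.
Social marginal benefit = demand − MEC = 110.96 - 1.75Q.
Set SMB = MC: 110.96 - 1.75Q = 57.85 + 0.44Q → Q* = 24.2511.
The welfare-loss triangle has base |Q_m − Q*| and height MEC(Q_m) (the vertical gap between SMB and MC is zero at Q* and MEC at Q_m).
DWL = ½ × 4.7489 × 10.4000 = 24.6943.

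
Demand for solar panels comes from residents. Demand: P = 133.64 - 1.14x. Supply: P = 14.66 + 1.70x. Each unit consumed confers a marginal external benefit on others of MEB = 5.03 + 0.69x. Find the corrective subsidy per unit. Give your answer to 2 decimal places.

Social marginal benefit = demand + MEB = 138.67 - 0.45x.
Set SMB = MC: 138.67 - 0.45x = 14.66 + 1.70x → x* = 57.6791.
The Pigouvian subsidy equals MEB at x*: 5.03 + 0.69×57.6791 = 44.8286.

subsidy = 44.83 per unit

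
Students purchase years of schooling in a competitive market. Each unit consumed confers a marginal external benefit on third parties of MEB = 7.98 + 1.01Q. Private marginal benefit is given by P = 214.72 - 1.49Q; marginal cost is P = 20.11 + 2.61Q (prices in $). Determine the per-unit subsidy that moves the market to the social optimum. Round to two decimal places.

Social marginal benefit = demand + MEB = 222.70 - 0.48Q.
Set SMB = MC: 222.70 - 0.48Q = 20.11 + 2.61Q → Q* = 65.5631.
The Pigouvian subsidy equals MEB at Q*: 7.98 + 1.01×65.5631 = 74.1987.

subsidy = $74.20 per unit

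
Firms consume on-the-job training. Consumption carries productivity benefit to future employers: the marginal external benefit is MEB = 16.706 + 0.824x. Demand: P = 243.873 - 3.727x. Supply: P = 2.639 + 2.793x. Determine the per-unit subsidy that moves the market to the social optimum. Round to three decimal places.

subsidy = 54.020 per unit

Social marginal benefit = demand + MEB = 260.579 - 2.903x.
Set SMB = MC: 260.579 - 2.903x = 2.639 + 2.793x → x* = 45.2844.
The Pigouvian subsidy equals MEB at x*: 16.706 + 0.824×45.2844 = 54.0203.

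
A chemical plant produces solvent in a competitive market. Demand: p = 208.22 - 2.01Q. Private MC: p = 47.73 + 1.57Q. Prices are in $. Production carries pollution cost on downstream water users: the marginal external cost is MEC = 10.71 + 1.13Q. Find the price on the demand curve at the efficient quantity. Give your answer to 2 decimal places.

Social marginal cost = private MC + MEC = 58.44 + 2.70Q.
Set SMC = demand: 58.44 + 2.70Q = 208.22 - 2.01Q → Q* = 31.8004.
Consumer price on the demand curve at Q*: 208.22 − 2.01×31.8004 = 144.3012.

P = $144.30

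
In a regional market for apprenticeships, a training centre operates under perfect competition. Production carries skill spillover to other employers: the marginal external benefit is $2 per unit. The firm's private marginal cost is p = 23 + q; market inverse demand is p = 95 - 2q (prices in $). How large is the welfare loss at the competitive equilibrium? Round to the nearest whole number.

Market equilibrium (private): 23 + q = 95 - 2q → q_m = 24.0000.
Social marginal cost = private MC − MEB = 21 + q.
Set SMC = demand: 21 + q = 95 - 2q → q* = 24.6667.
Height of the DWL triangle at q_m is demand(q_m) − SMC(q_m) = MEB(q_m) = 2.0000.
DWL = ½ × 0.6667 × 2.0000 = 0.6667.

DWL = $1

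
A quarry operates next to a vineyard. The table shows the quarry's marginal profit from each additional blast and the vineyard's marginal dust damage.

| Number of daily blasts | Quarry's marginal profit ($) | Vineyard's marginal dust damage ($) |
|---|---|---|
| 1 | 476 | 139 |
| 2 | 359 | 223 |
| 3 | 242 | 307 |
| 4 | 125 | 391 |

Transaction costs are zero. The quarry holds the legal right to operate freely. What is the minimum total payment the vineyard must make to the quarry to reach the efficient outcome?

$367

Left alone the quarry would choose level 4 (marginal profit stays positive).
Efficient level: k* = 2 (marginal profit ≥ marginal dust damage through 2).
The vineyard must at least cover the quarry's forgone profit from cutting 4→2: 242 + 125 = 367.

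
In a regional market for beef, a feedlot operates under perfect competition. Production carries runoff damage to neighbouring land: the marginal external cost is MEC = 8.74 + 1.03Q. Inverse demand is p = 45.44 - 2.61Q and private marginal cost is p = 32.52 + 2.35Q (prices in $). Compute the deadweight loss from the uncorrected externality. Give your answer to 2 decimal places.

Market equilibrium (private): 32.52 + 2.35Q = 45.44 - 2.61Q → Q_m = 2.6048.
Social marginal cost = private MC + MEC = 41.26 + 3.38Q.
Set SMC = demand: 41.26 + 3.38Q = 45.44 - 2.61Q → Q* = 0.6978.
Height of the DWL triangle at Q_m is SMC(Q_m) − demand(Q_m) = MEC(Q_m) = 11.4230.
DWL = ½ × 1.9070 × 11.4230 = 10.8918.

DWL = $10.89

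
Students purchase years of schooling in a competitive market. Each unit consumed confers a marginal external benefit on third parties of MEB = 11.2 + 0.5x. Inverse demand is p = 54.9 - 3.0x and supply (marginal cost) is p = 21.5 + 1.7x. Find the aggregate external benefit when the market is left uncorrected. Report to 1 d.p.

Market equilibrium (private): 21.5 + 1.7x = 54.9 - 3.0x → x_m = 7.1064.
Total external benefit = ∫₀^{x_m} (11.2 + 0.5x) dx = 11.2×7.1064 + ½×0.5×7.1064² = 92.2169.

92.2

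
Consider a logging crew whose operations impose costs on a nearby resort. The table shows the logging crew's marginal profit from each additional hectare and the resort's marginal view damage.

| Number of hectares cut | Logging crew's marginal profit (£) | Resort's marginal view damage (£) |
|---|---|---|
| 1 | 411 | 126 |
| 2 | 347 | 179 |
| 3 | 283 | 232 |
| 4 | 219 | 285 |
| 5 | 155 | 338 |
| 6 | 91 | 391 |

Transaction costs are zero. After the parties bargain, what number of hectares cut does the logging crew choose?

Bargaining reaches the level where marginal profit last exceeds marginal view damage.
That holds through level 3 (283 ≥ 232) but not at 4 (219 < 285).

3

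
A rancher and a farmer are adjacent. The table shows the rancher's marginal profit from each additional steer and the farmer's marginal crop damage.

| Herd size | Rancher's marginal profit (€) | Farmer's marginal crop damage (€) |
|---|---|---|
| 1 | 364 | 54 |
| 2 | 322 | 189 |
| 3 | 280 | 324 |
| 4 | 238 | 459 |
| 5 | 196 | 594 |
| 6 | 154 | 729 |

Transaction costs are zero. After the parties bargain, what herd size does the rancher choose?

2

Bargaining reaches the level where marginal profit last exceeds marginal crop damage.
That holds through level 2 (322 ≥ 189) but not at 3 (280 < 324).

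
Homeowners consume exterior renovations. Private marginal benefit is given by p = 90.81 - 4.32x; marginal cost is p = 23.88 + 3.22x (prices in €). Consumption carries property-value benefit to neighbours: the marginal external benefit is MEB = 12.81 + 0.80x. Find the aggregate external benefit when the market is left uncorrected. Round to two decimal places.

Market equilibrium (private): 23.88 + 3.22x = 90.81 - 4.32x → x_m = 8.8767.
Total external benefit = ∫₀^{x_m} (12.81 + 0.80x) dx = 12.81×8.8767 + ½×0.80×8.8767² = 145.2288.

€145.23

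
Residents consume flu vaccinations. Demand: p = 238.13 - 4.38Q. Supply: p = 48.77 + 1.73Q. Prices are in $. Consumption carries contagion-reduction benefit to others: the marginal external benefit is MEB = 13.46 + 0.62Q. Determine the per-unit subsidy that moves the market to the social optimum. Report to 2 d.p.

Social marginal benefit = demand + MEB = 251.59 - 3.76Q.
Set SMB = MC: 251.59 - 3.76Q = 48.77 + 1.73Q → Q* = 36.9435.
The Pigouvian subsidy equals MEB at Q*: 13.46 + 0.62×36.9435 = 36.3650.

subsidy = $36.36 per unit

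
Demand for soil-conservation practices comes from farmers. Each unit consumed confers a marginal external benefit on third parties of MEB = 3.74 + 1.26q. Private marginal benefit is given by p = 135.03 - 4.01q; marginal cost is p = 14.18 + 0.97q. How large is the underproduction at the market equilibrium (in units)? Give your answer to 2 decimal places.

9.22 units

Market equilibrium (private): 14.18 + 0.97q = 135.03 - 4.01q → q_m = 24.2671.
Social marginal benefit = demand + MEB = 138.77 - 2.75q.
Set SMB = MC: 138.77 - 2.75q = 14.18 + 0.97q → q* = 33.4919.
Gap = |24.2671 − 33.4919| = 9.2248.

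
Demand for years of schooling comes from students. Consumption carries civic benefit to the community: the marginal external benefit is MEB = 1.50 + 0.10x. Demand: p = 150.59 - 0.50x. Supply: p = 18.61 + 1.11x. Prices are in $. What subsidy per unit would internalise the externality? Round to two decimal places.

Social marginal benefit = demand + MEB = 152.09 - 0.40x.
Set SMB = MC: 152.09 - 0.40x = 18.61 + 1.11x → x* = 88.3974.
The Pigouvian subsidy equals MEB at x*: 1.50 + 0.10×88.3974 = 10.3397.

subsidy = $10.34 per unit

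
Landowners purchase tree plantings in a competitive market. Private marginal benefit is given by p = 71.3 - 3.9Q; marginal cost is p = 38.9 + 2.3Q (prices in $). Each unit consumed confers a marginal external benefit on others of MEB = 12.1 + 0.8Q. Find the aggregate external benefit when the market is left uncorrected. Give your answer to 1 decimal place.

Market equilibrium (private): 38.9 + 2.3Q = 71.3 - 3.9Q → Q_m = 5.2258.
Total external benefit = ∫₀^{Q_m} (12.1 + 0.8Q) dQ = 12.1×5.2258 + ½×0.8×5.2258² = 74.1558.

$74.2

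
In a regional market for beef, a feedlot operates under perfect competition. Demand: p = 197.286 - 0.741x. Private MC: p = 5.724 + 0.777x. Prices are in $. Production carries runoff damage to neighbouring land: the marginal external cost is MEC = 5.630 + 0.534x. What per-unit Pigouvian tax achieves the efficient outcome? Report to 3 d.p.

tax = $54.016 per unit

Social marginal cost = private MC + MEC = 11.354 + 1.311x.
Set SMC = demand: 11.354 + 1.311x = 197.286 - 0.741x → x* = 90.6101.
The Pigouvian tax equals MEC at x*: 5.630 + 0.534×90.6101 = 54.0158.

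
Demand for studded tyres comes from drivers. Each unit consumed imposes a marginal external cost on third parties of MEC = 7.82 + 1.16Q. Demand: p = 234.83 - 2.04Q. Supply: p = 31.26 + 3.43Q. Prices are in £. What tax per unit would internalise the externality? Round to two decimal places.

Social marginal benefit = demand − MEC = 227.01 - 3.20Q.
Set SMB = MC: 227.01 - 3.20Q = 31.26 + 3.43Q → Q* = 29.5249.
The Pigouvian tax equals MEC at Q*: 7.82 + 1.16×29.5249 = 42.0689.

tax = £42.07 per unit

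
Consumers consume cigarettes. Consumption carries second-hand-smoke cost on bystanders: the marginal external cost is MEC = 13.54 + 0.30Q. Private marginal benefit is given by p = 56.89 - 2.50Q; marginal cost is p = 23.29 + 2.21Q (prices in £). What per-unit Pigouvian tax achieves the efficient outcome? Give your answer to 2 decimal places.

Social marginal benefit = demand − MEC = 43.35 - 2.80Q.
Set SMB = MC: 43.35 - 2.80Q = 23.29 + 2.21Q → Q* = 4.0040.
The Pigouvian tax equals MEC at Q*: 13.54 + 0.30×4.0040 = 14.7412.

tax = £14.74 per unit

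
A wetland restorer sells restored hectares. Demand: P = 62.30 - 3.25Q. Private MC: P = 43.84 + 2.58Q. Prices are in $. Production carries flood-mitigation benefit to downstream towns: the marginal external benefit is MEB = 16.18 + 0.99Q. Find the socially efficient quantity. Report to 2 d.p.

Social marginal cost = private MC − MEB = 27.66 + 1.59Q.
Set SMC = demand: 27.66 + 1.59Q = 62.30 - 3.25Q → Q* = 7.1570.

Q* = 7.16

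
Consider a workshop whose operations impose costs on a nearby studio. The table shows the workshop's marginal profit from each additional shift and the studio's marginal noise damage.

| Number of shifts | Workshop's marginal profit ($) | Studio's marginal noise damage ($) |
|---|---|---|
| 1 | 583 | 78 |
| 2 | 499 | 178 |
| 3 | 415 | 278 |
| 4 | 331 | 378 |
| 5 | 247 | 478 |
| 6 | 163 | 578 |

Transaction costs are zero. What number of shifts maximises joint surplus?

Bargaining reaches the level where marginal profit last exceeds marginal noise damage.
That holds through level 3 (415 ≥ 278) but not at 4 (331 < 378).

3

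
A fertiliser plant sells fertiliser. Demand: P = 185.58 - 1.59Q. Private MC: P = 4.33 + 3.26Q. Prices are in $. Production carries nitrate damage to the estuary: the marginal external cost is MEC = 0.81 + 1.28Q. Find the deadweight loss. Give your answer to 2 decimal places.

Market equilibrium (private): 4.33 + 3.26Q = 185.58 - 1.59Q → Q_m = 37.3711.
Social marginal cost = private MC + MEC = 5.14 + 4.54Q.
Set SMC = demand: 5.14 + 4.54Q = 185.58 - 1.59Q → Q* = 29.4356.
Between Q* and Q_m the wedge SMC − demand runs linearly from 0 to MEC(Q_m), so the loss is a triangle.
DWL = ½ × 7.9355 × 48.6451 = 193.0116.

DWL = $193.01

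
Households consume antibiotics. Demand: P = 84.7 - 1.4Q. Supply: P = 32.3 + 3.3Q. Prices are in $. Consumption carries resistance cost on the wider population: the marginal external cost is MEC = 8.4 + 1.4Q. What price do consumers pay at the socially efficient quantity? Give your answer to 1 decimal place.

P = $74.6

Social marginal benefit = demand − MEC = 76.3 - 2.8Q.
Set SMB = MC: 76.3 - 2.8Q = 32.3 + 3.3Q → Q* = 7.2131.
Consumer price on the demand curve at Q*: 84.7 − 1.4×7.2131 = 74.6017.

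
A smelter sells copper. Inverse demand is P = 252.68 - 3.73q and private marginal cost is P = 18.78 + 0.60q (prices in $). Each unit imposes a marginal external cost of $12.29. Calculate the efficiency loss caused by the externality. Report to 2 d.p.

Market equilibrium (private): 18.78 + 0.60q = 252.68 - 3.73q → q_m = 54.0185.
Social marginal cost = private MC + MEC = 31.07 + 0.60q.
Set SMC = demand: 31.07 + 0.60q = 252.68 - 3.73q → q* = 51.1801.
Between q* and q_m the wedge SMC − demand runs linearly from 0 to MEC(q_m), so the loss is a triangle.
DWL = ½ × 2.8384 × 12.2900 = 17.4420.

DWL = $17.44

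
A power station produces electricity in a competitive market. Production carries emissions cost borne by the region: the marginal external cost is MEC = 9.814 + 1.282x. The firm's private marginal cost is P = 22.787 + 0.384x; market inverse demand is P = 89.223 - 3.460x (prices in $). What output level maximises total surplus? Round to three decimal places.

x* = 11.046

Social marginal cost = private MC + MEC = 32.601 + 1.666x.
Set SMC = demand: 32.601 + 1.666x = 89.223 - 3.460x → x* = 11.0460.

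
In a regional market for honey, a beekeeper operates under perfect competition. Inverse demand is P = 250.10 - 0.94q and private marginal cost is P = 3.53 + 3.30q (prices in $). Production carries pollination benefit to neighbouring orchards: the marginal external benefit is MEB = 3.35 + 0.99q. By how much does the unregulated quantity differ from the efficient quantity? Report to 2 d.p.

18.75 units

Market equilibrium (private): 3.53 + 3.30q = 250.10 - 0.94q → q_m = 58.1533.
Social marginal cost = private MC − MEB = 0.18 + 2.31q.
Set SMC = demand: 0.18 + 2.31q = 250.10 - 0.94q → q* = 76.8985.
Gap = |58.1533 − 76.8985| = 18.7452.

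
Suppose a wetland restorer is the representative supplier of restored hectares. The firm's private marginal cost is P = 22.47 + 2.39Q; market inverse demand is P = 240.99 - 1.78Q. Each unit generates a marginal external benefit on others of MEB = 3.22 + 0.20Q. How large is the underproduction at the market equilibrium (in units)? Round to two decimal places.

Market equilibrium (private): 22.47 + 2.39Q = 240.99 - 1.78Q → Q_m = 52.4029.
Social marginal cost = private MC − MEB = 19.25 + 2.19Q.
Set SMC = demand: 19.25 + 2.19Q = 240.99 - 1.78Q → Q* = 55.8539.
Gap = |52.4029 − 55.8539| = 3.4510.

3.45 units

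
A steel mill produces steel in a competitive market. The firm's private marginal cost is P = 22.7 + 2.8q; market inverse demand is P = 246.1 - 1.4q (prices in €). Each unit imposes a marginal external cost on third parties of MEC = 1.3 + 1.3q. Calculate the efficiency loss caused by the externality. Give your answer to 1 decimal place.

DWL = €451.2

Market equilibrium (private): 22.7 + 2.8q = 246.1 - 1.4q → q_m = 53.1905.
Social marginal cost = private MC + MEC = 24.0 + 4.1q.
Set SMC = demand: 24.0 + 4.1q = 246.1 - 1.4q → q* = 40.3818.
The welfare-loss triangle has base |q_m − q*| and height MEC(q_m) (the vertical gap between SMC and demand is zero at q* and MEC at q_m).
DWL = ½ × 12.8087 × 70.4476 = 451.1711.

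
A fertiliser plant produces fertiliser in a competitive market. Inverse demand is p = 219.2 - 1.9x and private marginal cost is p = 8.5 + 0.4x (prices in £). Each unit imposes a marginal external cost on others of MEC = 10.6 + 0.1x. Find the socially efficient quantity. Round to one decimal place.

Social marginal cost = private MC + MEC = 19.1 + 0.5x.
Set SMC = demand: 19.1 + 0.5x = 219.2 - 1.9x → x* = 83.3750.

x* = 83.4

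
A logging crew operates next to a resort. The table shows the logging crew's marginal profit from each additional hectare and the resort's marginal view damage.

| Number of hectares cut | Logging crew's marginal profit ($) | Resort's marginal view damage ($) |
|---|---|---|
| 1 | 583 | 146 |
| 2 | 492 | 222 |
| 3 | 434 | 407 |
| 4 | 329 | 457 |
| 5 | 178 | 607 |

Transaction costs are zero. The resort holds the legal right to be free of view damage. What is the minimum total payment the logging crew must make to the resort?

$775

Efficient level: marginal profit ≥ marginal view damage through level 3, so k* = 3.
With the resort holding the right, the logging crew must at least compensate total damage at k*: 146 + 222 + 407 = 775.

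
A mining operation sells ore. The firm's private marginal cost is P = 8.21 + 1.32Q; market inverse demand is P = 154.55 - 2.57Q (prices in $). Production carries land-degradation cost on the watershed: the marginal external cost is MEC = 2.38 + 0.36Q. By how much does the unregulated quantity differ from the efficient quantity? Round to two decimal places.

3.75 units

Market equilibrium (private): 8.21 + 1.32Q = 154.55 - 2.57Q → Q_m = 37.6195.
Social marginal cost = private MC + MEC = 10.59 + 1.68Q.
Set SMC = demand: 10.59 + 1.68Q = 154.55 - 2.57Q → Q* = 33.8729.
Gap = |37.6195 − 33.8729| = 3.7466.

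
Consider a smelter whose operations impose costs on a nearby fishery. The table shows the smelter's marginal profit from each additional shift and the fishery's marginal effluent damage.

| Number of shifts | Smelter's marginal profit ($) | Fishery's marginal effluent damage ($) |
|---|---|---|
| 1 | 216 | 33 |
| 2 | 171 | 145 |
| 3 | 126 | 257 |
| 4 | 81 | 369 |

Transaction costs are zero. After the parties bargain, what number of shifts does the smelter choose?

Bargaining reaches the level where marginal profit last exceeds marginal effluent damage.
That holds through level 2 (171 ≥ 145) but not at 3 (126 < 257).

2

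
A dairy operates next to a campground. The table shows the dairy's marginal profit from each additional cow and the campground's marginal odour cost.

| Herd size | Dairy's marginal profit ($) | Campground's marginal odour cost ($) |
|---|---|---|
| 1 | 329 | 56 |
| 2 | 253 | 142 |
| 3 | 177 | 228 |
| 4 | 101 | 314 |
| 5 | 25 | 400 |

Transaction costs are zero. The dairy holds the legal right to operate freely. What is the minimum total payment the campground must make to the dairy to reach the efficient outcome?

Left alone the dairy would choose level 5 (marginal profit stays positive).
Efficient level: k* = 2 (marginal profit ≥ marginal odour cost through 2).
The campground must at least cover the dairy's forgone profit from cutting 5→2: 177 + 101 + 25 = 303.

$303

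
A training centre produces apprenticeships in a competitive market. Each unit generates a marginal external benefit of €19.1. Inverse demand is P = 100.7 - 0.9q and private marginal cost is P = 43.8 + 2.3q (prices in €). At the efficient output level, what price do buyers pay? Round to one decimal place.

Social marginal cost = private MC − MEB = 24.7 + 2.3q.
Set SMC = demand: 24.7 + 2.3q = 100.7 - 0.9q → q* = 23.7500.
Consumer price on the demand curve at q*: 100.7 − 0.9×23.7500 = 79.3250.

P = €79.3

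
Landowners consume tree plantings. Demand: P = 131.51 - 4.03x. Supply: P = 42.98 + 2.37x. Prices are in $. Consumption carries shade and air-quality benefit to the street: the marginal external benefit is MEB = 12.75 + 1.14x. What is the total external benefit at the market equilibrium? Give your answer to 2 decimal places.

$285.44

Market equilibrium (private): 42.98 + 2.37x = 131.51 - 4.03x → x_m = 13.8328.
Total external benefit = ∫₀^{x_m} (12.75 + 1.14x) dx = 12.75×13.8328 + ½×1.14×13.8328² = 285.4356.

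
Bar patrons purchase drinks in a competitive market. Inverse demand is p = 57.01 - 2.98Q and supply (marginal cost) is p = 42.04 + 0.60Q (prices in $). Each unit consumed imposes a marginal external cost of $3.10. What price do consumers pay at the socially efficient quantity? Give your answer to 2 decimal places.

Social marginal benefit = demand − MEC = 53.91 - 2.98Q.
Set SMB = MC: 53.91 - 2.98Q = 42.04 + 0.60Q → Q* = 3.3156.
Consumer price on the demand curve at Q*: 57.01 − 2.98×3.3156 = 47.1295.

P = $47.13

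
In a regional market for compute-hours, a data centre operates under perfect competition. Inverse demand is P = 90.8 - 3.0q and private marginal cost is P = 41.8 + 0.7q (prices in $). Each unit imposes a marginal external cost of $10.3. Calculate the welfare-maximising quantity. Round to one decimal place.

q* = 10.5

Social marginal cost = private MC + MEC = 52.1 + 0.7q.
Set SMC = demand: 52.1 + 0.7q = 90.8 - 3.0q → q* = 10.4595.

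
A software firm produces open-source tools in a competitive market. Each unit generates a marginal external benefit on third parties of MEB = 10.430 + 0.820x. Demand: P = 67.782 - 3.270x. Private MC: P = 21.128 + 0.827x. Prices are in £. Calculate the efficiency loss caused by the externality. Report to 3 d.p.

Market equilibrium (private): 21.128 + 0.827x = 67.782 - 3.270x → x_m = 11.3874.
Social marginal cost = private MC − MEB = 10.698 + 0.007x.
Set SMC = demand: 10.698 + 0.007x = 67.782 - 3.270x → x* = 17.4196.
The welfare-loss triangle has base |x_m − x*| and height MEB(x_m) (the vertical gap between SMC and demand is zero at x* and MEB at x_m).
DWL = ½ × 6.0322 × 19.7676 = 59.6211.

DWL = £59.621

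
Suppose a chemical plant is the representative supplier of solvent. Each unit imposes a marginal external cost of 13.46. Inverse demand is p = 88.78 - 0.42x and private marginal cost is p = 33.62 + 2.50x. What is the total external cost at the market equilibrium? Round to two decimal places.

254.26

Market equilibrium (private): 33.62 + 2.50x = 88.78 - 0.42x → x_m = 18.8904.
Total external cost = MEC × x_m = 13.46 × 18.8904 = 254.2648.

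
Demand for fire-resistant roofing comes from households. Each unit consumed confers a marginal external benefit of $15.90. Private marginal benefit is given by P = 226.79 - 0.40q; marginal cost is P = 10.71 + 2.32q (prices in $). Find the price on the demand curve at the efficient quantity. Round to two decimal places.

Social marginal benefit = demand + MEB = 242.69 - 0.40q.
Set SMB = MC: 242.69 - 0.40q = 10.71 + 2.32q → q* = 85.2868.
Consumer price on the demand curve at q*: 226.79 − 0.40×85.2868 = 192.6753.

P = $192.68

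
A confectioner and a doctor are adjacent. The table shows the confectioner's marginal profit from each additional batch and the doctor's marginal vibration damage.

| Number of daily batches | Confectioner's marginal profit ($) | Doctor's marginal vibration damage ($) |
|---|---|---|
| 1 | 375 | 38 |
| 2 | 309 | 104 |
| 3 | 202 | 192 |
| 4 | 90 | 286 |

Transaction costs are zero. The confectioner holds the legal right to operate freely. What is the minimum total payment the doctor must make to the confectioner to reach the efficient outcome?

Left alone the confectioner would choose level 4 (marginal profit stays positive).
Efficient level: k* = 3 (marginal profit ≥ marginal vibration damage through 3).
The doctor must at least cover the confectioner's forgone profit from cutting 4→3: 90 = 90.

$90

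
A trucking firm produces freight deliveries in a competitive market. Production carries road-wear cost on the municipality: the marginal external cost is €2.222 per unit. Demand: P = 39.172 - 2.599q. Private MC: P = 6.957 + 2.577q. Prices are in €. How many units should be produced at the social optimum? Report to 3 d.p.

Social marginal cost = private MC + MEC = 9.179 + 2.577q.
Set SMC = demand: 9.179 + 2.577q = 39.172 - 2.599q → q* = 5.7946.

q* = 5.795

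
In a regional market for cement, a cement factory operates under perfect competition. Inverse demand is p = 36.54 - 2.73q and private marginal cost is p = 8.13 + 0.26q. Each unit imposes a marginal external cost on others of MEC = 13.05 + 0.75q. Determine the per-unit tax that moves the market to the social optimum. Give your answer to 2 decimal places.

Social marginal cost = private MC + MEC = 21.18 + 1.01q.
Set SMC = demand: 21.18 + 1.01q = 36.54 - 2.73q → q* = 4.1070.
The Pigouvian tax equals MEC at q*: 13.05 + 0.75×4.1070 = 16.1303.

tax = 16.13 per unit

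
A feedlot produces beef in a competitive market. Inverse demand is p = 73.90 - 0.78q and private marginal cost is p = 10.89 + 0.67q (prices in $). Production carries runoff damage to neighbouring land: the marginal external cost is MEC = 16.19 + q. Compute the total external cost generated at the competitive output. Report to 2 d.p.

Market equilibrium (private): 10.89 + 0.67q = 73.90 - 0.78q → q_m = 43.4552.
Total external cost = ∫₀^{q_m} (16.19 + 1.00q) dq = 16.19×43.4552 + ½×1.00×43.4552² = 1647.7169.

$1647.72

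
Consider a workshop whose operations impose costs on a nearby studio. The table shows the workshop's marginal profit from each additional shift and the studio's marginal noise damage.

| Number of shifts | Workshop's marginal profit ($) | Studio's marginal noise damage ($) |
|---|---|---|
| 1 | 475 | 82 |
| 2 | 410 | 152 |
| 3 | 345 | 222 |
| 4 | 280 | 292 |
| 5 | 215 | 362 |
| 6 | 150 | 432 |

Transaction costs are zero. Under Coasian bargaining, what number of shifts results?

Bargaining reaches the level where marginal profit last exceeds marginal noise damage.
That holds through level 3 (345 ≥ 222) but not at 4 (280 < 292).

3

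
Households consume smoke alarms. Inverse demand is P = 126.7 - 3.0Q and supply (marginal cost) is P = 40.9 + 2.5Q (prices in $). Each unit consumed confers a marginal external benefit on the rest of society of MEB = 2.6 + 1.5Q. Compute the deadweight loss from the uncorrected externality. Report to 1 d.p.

DWL = $84.5

Market equilibrium (private): 40.9 + 2.5Q = 126.7 - 3.0Q → Q_m = 15.6000.
Social marginal benefit = demand + MEB = 129.3 - 1.5Q.
Set SMB = MC: 129.3 - 1.5Q = 40.9 + 2.5Q → Q* = 22.1000.
Between Q* and Q_m the wedge SMB − MC runs linearly from 0 to MEB(Q_m), so the loss is a triangle.
DWL = ½ × 6.5000 × 26.0000 = 84.5000.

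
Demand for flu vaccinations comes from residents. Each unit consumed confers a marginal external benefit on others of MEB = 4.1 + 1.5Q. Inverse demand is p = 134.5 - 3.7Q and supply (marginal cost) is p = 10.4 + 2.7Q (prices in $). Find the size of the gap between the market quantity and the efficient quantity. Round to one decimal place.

6.8 units

Market equilibrium (private): 10.4 + 2.7Q = 134.5 - 3.7Q → Q_m = 19.3906.
Social marginal benefit = demand + MEB = 138.6 - 2.2Q.
Set SMB = MC: 138.6 - 2.2Q = 10.4 + 2.7Q → Q* = 26.1633.
Gap = |19.3906 − 26.1633| = 6.7727.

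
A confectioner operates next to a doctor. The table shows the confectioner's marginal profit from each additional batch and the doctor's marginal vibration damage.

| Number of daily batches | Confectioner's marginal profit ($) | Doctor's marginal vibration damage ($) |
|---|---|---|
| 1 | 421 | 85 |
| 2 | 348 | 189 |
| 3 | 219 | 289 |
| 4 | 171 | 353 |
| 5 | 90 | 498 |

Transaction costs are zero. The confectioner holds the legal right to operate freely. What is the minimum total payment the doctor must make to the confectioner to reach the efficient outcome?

$480

Left alone the confectioner would choose level 5 (marginal profit stays positive).
Efficient level: k* = 2 (marginal profit ≥ marginal vibration damage through 2).
The doctor must at least cover the confectioner's forgone profit from cutting 5→2: 219 + 171 + 90 = 480.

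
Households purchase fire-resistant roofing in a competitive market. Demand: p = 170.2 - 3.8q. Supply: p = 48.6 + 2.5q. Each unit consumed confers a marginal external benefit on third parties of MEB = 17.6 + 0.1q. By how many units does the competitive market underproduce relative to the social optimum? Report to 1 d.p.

Market equilibrium (private): 48.6 + 2.5q = 170.2 - 3.8q → q_m = 19.3016.
Social marginal benefit = demand + MEB = 187.8 - 3.7q.
Set SMB = MC: 187.8 - 3.7q = 48.6 + 2.5q → q* = 22.4516.
Gap = |19.3016 − 22.4516| = 3.1500.

3.2 units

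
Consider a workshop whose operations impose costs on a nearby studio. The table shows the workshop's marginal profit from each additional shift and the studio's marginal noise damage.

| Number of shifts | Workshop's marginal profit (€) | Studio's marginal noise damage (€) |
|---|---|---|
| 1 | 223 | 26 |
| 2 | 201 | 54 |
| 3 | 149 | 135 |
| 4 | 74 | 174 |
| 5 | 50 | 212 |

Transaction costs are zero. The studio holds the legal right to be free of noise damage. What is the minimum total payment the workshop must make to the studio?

€215

Efficient level: marginal profit ≥ marginal noise damage through level 3, so k* = 3.
With the studio holding the right, the workshop must at least compensate total damage at k*: 26 + 54 + 135 = 215.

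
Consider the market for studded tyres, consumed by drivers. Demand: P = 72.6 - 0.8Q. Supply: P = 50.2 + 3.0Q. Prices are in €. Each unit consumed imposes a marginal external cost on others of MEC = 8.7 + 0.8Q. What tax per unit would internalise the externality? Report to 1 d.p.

tax = €11.1 per unit

Social marginal benefit = demand − MEC = 63.9 - 1.6Q.
Set SMB = MC: 63.9 - 1.6Q = 50.2 + 3.0Q → Q* = 2.9783.
The Pigouvian tax equals MEC at Q*: 8.7 + 0.8×2.9783 = 11.0826.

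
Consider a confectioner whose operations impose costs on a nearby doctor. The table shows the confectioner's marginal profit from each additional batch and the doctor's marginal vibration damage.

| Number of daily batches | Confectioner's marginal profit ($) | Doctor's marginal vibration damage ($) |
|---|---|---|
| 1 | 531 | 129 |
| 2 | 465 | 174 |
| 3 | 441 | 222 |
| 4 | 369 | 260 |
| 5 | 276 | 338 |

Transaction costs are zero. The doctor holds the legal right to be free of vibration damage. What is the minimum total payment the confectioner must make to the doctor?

$785

Efficient level: marginal profit ≥ marginal vibration damage through level 4, so k* = 4.
With the doctor holding the right, the confectioner must at least compensate total damage at k*: 129 + 174 + 222 + 260 = 785.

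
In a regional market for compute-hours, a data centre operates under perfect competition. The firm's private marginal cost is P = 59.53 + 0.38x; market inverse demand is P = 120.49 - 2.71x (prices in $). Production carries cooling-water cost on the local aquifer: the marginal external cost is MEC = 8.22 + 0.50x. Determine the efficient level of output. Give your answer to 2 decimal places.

Social marginal cost = private MC + MEC = 67.75 + 0.88x.
Set SMC = demand: 67.75 + 0.88x = 120.49 - 2.71x → x* = 14.6908.

x* = 14.69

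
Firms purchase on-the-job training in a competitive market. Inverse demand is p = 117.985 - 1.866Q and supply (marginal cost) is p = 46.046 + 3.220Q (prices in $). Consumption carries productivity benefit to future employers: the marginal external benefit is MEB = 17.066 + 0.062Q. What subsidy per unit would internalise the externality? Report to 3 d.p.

Social marginal benefit = demand + MEB = 135.051 - 1.804Q.
Set SMB = MC: 135.051 - 1.804Q = 46.046 + 3.220Q → Q* = 17.7160.
The Pigouvian subsidy equals MEB at Q*: 17.066 + 0.062×17.7160 = 18.1644.

subsidy = $18.164 per unit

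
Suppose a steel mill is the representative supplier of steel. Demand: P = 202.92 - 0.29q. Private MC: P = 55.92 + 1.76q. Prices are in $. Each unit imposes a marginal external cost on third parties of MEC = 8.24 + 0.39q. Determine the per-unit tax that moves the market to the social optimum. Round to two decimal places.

Social marginal cost = private MC + MEC = 64.16 + 2.15q.
Set SMC = demand: 64.16 + 2.15q = 202.92 - 0.29q → q* = 56.8689.
The Pigouvian tax equals MEC at q*: 8.24 + 0.39×56.8689 = 30.4189.

tax = $30.42 per unit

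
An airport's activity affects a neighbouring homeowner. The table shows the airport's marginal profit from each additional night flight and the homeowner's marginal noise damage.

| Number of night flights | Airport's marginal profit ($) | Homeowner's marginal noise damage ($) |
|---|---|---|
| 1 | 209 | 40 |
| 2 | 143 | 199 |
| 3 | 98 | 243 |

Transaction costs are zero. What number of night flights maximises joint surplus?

1

Bargaining reaches the level where marginal profit last exceeds marginal noise damage.
That holds through level 1 (209 ≥ 40) but not at 2 (143 < 199).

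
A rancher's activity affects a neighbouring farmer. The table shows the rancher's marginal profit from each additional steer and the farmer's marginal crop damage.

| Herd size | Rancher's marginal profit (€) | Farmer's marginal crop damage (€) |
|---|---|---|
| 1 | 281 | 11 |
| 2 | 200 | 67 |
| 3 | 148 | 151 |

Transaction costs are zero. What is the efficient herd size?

2

Bargaining reaches the level where marginal profit last exceeds marginal crop damage.
That holds through level 2 (200 ≥ 67) but not at 3 (148 < 151).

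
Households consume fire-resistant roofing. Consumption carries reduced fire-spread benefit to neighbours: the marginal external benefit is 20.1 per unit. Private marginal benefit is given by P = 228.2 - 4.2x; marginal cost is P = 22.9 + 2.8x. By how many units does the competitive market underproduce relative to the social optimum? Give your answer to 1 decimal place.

Market equilibrium (private): 22.9 + 2.8x = 228.2 - 4.2x → x_m = 29.3286.
Social marginal benefit = demand + MEB = 248.3 - 4.2x.
Set SMB = MC: 248.3 - 4.2x = 22.9 + 2.8x → x* = 32.2000.
Gap = |29.3286 − 32.2000| = 2.8714.

2.9 units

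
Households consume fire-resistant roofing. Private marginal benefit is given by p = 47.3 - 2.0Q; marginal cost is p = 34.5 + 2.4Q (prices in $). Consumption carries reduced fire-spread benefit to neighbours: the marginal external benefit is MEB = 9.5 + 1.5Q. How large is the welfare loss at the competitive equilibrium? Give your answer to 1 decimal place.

DWL = $33.1

Market equilibrium (private): 34.5 + 2.4Q = 47.3 - 2.0Q → Q_m = 2.9091.
Social marginal benefit = demand + MEB = 56.8 - 0.5Q.
Set SMB = MC: 56.8 - 0.5Q = 34.5 + 2.4Q → Q* = 7.6897.
Height of the DWL triangle at Q_m is SMB(Q_m) − MC(Q_m) = MEB(Q_m) = 13.8636.
DWL = ½ × 4.7806 × 13.8636 = 33.1382.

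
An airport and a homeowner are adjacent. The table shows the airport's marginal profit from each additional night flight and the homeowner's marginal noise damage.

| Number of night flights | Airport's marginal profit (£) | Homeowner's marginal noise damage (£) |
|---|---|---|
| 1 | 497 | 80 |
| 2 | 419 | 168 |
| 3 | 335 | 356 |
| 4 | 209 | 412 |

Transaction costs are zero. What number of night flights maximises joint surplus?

Bargaining reaches the level where marginal profit last exceeds marginal noise damage.
That holds through level 2 (419 ≥ 168) but not at 3 (335 < 356).

2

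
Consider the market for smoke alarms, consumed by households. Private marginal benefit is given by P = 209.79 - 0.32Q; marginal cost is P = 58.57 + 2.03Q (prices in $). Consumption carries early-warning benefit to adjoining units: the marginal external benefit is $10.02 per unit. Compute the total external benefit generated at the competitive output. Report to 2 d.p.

$644.78

Market equilibrium (private): 58.57 + 2.03Q = 209.79 - 0.32Q → Q_m = 64.3489.
Total external benefit = MEB × Q_m = 10.02 × 64.3489 = 644.7760.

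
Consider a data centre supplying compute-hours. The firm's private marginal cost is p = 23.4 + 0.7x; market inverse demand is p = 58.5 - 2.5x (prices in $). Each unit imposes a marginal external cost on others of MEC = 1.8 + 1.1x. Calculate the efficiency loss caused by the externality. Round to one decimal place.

Market equilibrium (private): 23.4 + 0.7x = 58.5 - 2.5x → x_m = 10.9688.
Social marginal cost = private MC + MEC = 25.2 + 1.8x.
Set SMC = demand: 25.2 + 1.8x = 58.5 - 2.5x → x* = 7.7442.
The welfare-loss triangle has base |x_m − x*| and height MEC(x_m) (the vertical gap between SMC and demand is zero at x* and MEC at x_m).
DWL = ½ × 3.2246 × 13.8656 = 22.3555.

DWL = $22.4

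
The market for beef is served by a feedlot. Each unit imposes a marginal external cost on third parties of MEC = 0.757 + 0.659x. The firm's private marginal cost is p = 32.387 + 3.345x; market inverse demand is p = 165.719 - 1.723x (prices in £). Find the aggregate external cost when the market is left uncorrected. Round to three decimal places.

£247.977

Market equilibrium (private): 32.387 + 3.345x = 165.719 - 1.723x → x_m = 26.3086.
Total external cost = ∫₀^{x_m} (0.757 + 0.659x) dx = 0.757×26.3086 + ½×0.659×26.3086² = 247.9765.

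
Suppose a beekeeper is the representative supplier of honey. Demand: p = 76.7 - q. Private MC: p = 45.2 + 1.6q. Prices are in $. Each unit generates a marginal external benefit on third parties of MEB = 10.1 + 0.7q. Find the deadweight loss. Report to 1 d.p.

DWL = $90.9

Market equilibrium (private): 45.2 + 1.6q = 76.7 - q → q_m = 12.1154.
Social marginal cost = private MC − MEB = 35.1 + 0.9q.
Set SMC = demand: 35.1 + 0.9q = 76.7 - q → q* = 21.8947.
The welfare-loss triangle has base |q_m − q*| and height MEB(q_m) (the vertical gap between SMC and demand is zero at q* and MEB at q_m).
DWL = ½ × 9.7793 × 18.5808 = 90.8536.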